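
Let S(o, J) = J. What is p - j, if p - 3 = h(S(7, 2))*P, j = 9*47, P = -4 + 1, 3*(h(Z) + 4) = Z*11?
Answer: -430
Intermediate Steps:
h(Z) = -4 + 11*Z/3 (h(Z) = -4 + (Z*11)/3 = -4 + (11*Z)/3 = -4 + 11*Z/3)
P = -3
j = 423
p = -7 (p = 3 + (-4 + (11/3)*2)*(-3) = 3 + (-4 + 22/3)*(-3) = 3 + (10/3)*(-3) = 3 - 10 = -7)
p - j = -7 - 1*423 = -7 - 423 = -430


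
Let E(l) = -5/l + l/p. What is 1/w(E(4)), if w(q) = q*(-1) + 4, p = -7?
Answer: 28/163 ≈ 0.17178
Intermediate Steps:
E(l) = -5/l - l/7 (E(l) = -5/l + l/(-7) = -5/l + l*(-1/7) = -5/l - l/7)
w(q) = 4 - q (w(q) = -q + 4 = 4 - q)
1/w(E(4)) = 1/(4 - (-5/4 - 1/7*4)) = 1/(4 - (-5*1/4 - 4/7)) = 1/(4 - (-5/4 - 4/7)) = 1/(4 - 1*(-51/28)) = 1/(4 + 51/28) = 1/(163/28) = 28/163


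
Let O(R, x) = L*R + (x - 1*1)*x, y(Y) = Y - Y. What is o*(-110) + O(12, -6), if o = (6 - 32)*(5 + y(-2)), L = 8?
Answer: 14438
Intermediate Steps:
y(Y) = 0
O(R, x) = 8*R + x*(-1 + x) (O(R, x) = 8*R + (x - 1*1)*x = 8*R + (x - 1)*x = 8*R + (-1 + x)*x = 8*R + x*(-1 + x))
o = -130 (o = (6 - 32)*(5 + 0) = -26*5 = -130)
o*(-110) + O(12, -6) = -130*(-110) + ((-6)² - 1*(-6) + 8*12) = 14300 + (36 + 6 + 96) = 14300 + 138 = 14438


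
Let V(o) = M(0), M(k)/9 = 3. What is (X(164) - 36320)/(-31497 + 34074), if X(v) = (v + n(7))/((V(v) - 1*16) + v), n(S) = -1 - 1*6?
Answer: -6355843/450975 ≈ -14.094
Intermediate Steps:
M(k) = 27 (M(k) = 9*3 = 27)
V(o) = 27
n(S) = -7 (n(S) = -1 - 6 = -7)
X(v) = (-7 + v)/(11 + v) (X(v) = (v - 7)/((27 - 1*16) + v) = (-7 + v)/((27 - 16) + v) = (-7 + v)/(11 + v))
(X(164) - 36320)/(-31497 + 34074) = ((-7 + 164)/(11 + 164) - 36320)/(-31497 + 34074) = (157/175 - 36320)/2577 = ((1/175)*157 - 36320)*(1/2577) = (157/175 - 36320)*(1/2577) = -6355843/175*1/2577 = -6355843/450975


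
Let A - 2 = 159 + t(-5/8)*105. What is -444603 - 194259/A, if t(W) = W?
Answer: -340786161/763 ≈ -4.4664e+5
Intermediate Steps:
A = 763/8 (A = 2 + (159 - 5/8*105) = 2 + (159 - 525/8) = 2 + 747/8 = 763/8 ≈ 95.375)
-444603 - 194259/A = -444603 - 194259/763/8 = -444603 - 194259*8/763 = -444603 - 1*1554072/763 = -444603 - 1554072/763 = -340786161/763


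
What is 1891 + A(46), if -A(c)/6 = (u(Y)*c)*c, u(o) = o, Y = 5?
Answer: -61589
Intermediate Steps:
A(c) = -30*c² (A(c) = -6*5*c*c = -30*c²)
1891 + A(46) = 1891 - 30*46² = 1891 - 30*2116 = 1891 - 63480 = -61589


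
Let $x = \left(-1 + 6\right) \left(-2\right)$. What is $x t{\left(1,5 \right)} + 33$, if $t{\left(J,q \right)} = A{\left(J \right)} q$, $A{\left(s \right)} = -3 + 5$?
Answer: $-67$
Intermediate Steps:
$x = -10$ ($x = 5 \left(-2\right) = -10$)
$A{\left(s \right)} = 2$
$t{\left(J,q \right)} = 2 q$
$x t{\left(1,5 \right)} + 33 = - 10 \cdot 2 \cdot 5 + 33 = \left(-10\right) 10 + 33 = -100 + 33 = -67$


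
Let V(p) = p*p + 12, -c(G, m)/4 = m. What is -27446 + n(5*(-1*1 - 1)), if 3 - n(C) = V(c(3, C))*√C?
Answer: -27443 - 1612*I*√10 ≈ -27443.0 - 5097.6*I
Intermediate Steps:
c(G, m) = -4*m
V(p) = 12 + p² (V(p) = p² + 12 = 12 + p²)
n(C) = 3 - √C*(12 + 16*C²) (n(C) = 3 - (12 + (-4*C)²)*√C = 3 - (12 + 16*C²)*√C = 3 - √C*(12 + 16*C²))
-27446 + n(5*(-1*1 - 1)) = -27446 + (3 - 16*25*√5*(-1*1 - 1)^(5/2) - 12*√5*√(-1*1 - 1)) = -27446 + (3 - 16*25*√5*(-1 - 1)^(5/2) - 12*√5*√(-1 - 1)) = -27446 + (3 - 16*100*I*√10 - 12*I*√10) = -27446 + (3 - 1600*I*√10 - 12*I*√10) = -27446 + (3 - 1612*I*√10) = -27443 - 1612*I*√10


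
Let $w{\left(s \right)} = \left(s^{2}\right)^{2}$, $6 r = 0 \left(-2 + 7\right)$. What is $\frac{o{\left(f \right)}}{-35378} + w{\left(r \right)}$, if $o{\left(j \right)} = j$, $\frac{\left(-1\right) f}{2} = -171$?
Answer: $- \frac{9}{931} \approx -0.009667$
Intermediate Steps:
$f = 342$ ($f = \left(-2\right) \left(-171\right) = 342$)
$r = 0$ ($r = \frac{0 \left(-2 + 7\right)}{6} = \frac{0 \cdot 5}{6} = \frac{1}{6} \cdot 0 = 0$)
$w{\left(s \right)} = s^{4}$
$\frac{o{\left(f \right)}}{-35378} + w{\left(r \right)} = \frac{342}{-35378} + 0^{4} = 342 \left(- \frac{1}{35378}\right) + 0 = - \frac{9}{931} + 0 = - \frac{9}{931}$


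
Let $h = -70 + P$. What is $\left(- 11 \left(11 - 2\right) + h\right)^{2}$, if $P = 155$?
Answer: $196$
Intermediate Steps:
$h = 85$ ($h = -70 + 155 = 85$)
$\left(- 11 \left(11 - 2\right) + h\right)^{2} = \left(- 11 \left(11 - 2\right) + 85\right)^{2} = \left(\left(-11\right) 9 + 85\right)^{2} = \left(-99 + 85\right)^{2} = \left(-14\right)^{2} = 196$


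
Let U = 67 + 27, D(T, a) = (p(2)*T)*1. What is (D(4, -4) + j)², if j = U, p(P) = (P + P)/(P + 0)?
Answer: 10404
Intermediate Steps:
p(P) = 2 (p(P) = (2*P)/P = 2)
D(T, a) = 2*T (D(T, a) = (2*T)*1 = 2*T)
U = 94
j = 94
(D(4, -4) + j)² = (2*4 + 94)² = (8 + 94)² = 102² = 10404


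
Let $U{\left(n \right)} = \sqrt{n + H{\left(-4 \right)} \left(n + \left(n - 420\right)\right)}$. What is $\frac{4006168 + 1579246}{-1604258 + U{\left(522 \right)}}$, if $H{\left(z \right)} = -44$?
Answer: $- \frac{4480222546406}{1286821878749} - \frac{187111369 i \sqrt{6}}{1286821878749} \approx -3.4816 - 0.00035617 i$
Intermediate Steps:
$U{\left(n \right)} = \sqrt{18480 - 87 n}$ ($U{\left(n \right)} = \sqrt{n - 44 \left(n + \left(n - 420\right)\right)} = \sqrt{n - 44 \left(n + \left(-420 + n\right)\right)} = \sqrt{n - 44 \left(-420 + 2 n\right)} = \sqrt{n - \left(-18480 + 88 n\right)} = \sqrt{18480 - 87 n}$)
$\frac{4006168 + 1579246}{-1604258 + U{\left(522 \right)}} = \frac{4006168 + 1579246}{-1604258 + \sqrt{18480 - 45414}} = \frac{5585414}{-1604258 + \sqrt{18480 - 45414}} = \frac{5585414}{-1604258 + \sqrt{-26934}} = \frac{5585414}{-1604258 + 67 i \sqrt{6}}$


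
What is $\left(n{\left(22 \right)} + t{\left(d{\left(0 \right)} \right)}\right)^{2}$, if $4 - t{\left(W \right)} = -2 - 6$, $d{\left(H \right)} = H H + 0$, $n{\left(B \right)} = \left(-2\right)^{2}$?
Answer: $256$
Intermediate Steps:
$n{\left(B \right)} = 4$
$d{\left(H \right)} = H^{2}$ ($d{\left(H \right)} = H^{2} + 0 = H^{2}$)
$t{\left(W \right)} = 12$ ($t{\left(W \right)} = 4 - \left(-2 - 6\right) = 4 - -8 = 4 + 8 = 12$)
$\left(n{\left(22 \right)} + t{\left(d{\left(0 \right)} \right)}\right)^{2} = \left(4 + 12\right)^{2} = 16^{2} = 256$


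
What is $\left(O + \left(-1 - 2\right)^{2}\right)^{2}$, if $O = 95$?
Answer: $10816$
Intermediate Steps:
$\left(O + \left(-1 - 2\right)^{2}\right)^{2} = \left(95 + \left(-1 - 2\right)^{2}\right)^{2} = \left(95 + \left(-3\right)^{2}\right)^{2} = \left(95 + 9\right)^{2} = 104^{2} = 10816$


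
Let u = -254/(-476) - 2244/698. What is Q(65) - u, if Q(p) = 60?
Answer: 5206433/83062 ≈ 62.681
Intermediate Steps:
u = -222713/83062 (u = -254*(-1/476) - 2244*1/698 = 127/238 - 1122/349 = -222713/83062 ≈ -2.6813)
Q(65) - u = 60 - 1*(-222713/83062) = 60 + 222713/83062 = 5206433/83062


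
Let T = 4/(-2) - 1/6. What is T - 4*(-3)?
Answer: 59/6 ≈ 9.8333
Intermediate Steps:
T = -13/6 (T = 4*(-½) - 1*⅙ = -2 - ⅙ = -13/6 ≈ -2.1667)
T - 4*(-3) = -13/6 - 4*(-3) = -13/6 + 12 = 59/6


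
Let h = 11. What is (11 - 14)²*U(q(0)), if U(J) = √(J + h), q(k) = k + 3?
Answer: 9*√14 ≈ 33.675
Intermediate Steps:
q(k) = 3 + k
U(J) = √(11 + J) (U(J) = √(J + 11) = √(11 + J))
(11 - 14)²*U(q(0)) = (11 - 14)²*√(11 + (3 + 0)) = (-3)²*√(11 + 3) = 9*√14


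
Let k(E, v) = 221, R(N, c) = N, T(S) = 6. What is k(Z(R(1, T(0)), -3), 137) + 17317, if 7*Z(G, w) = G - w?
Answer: 17538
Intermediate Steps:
Z(G, w) = -w/7 + G/7 (Z(G, w) = (G - w)/7 = -w/7 + G/7)
k(Z(R(1, T(0)), -3), 137) + 17317 = 221 + 17317 = 17538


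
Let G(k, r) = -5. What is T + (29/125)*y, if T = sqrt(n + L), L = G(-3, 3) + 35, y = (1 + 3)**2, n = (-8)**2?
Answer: 464/125 + sqrt(94) ≈ 13.407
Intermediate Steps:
n = 64
y = 16 (y = 4**2 = 16)
L = 30 (L = -5 + 35 = 30)
T = sqrt(94) (T = sqrt(64 + 30) = sqrt(94) ≈ 9.6954)
T + (29/125)*y = sqrt(94) + (29/125)*16 = sqrt(94) + 464/125 = 464/125 + sqrt(94)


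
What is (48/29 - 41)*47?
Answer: -53627/29 ≈ -1849.2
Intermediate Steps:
(48/29 - 41)*47 = -1141/29*47 = -53627/29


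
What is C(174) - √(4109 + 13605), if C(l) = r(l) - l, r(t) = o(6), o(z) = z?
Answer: -168 - √17714 ≈ -301.09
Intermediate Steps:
r(t) = 6
C(l) = 6 - l
C(174) - √(4109 + 13605) = (6 - 1*174) - √(4109 + 13605) = (6 - 174) - √17714 = -168 - √17714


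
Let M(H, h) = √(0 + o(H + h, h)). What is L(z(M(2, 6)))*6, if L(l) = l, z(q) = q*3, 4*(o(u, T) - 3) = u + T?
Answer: 9*√26 ≈ 45.891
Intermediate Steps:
o(u, T) = 3 + T/4 + u/4 (o(u, T) = 3 + (u + T)/4 = 3 + (T + u)/4 = 3 + (T/4 + u/4) = 3 + T/4 + u/4)
M(H, h) = √(3 + h/2 + H/4) (M(H, h) = √(0 + (3 + h/4 + (H + h)/4)) = √(0 + (3 + h/4 + (H/4 + h/4))) = √(0 + (3 + h/2 + H/4)) = √(3 + h/2 + H/4))
z(q) = 3*q
L(z(M(2, 6)))*6 = (3*(√(12 + 2 + 2*6)/2))*6 = (3*(√(12 + 2 + 12)/2))*6 = (3*(√26/2))*6 = (3*√26/2)*6 = 9*√26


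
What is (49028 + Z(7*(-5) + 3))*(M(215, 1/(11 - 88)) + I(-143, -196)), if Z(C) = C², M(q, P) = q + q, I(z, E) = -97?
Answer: 16667316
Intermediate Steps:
M(q, P) = 2*q
(49028 + Z(7*(-5) + 3))*(M(215, 1/(11 - 88)) + I(-143, -196)) = (49028 + (7*(-5) + 3)²)*(2*215 - 97) = (49028 + (-35 + 3)²)*(430 - 97) = (49028 + (-32)²)*333 = (49028 + 1024)*333 = 50052*333 = 16667316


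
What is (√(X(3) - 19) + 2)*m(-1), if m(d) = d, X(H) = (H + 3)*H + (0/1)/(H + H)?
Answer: -2 - I ≈ -2.0 - 1.0*I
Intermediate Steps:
X(H) = H*(3 + H) (X(H) = (3 + H)*H + (0*1)/((2*H)) = H*(3 + H) + 0*(1/(2*H)) = H*(3 + H) + 0 = H*(3 + H))
(√(X(3) - 19) + 2)*m(-1) = (√(3*(3 + 3) - 19) + 2)*(-1) = (√(3*6 - 19) + 2)*(-1) = (√(18 - 19) + 2)*(-1) = (√(-1) + 2)*(-1) = (I + 2)*(-1) = (2 + I)*(-1) = -2 - I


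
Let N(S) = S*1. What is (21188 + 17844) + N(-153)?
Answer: 38879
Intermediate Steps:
N(S) = S
(21188 + 17844) + N(-153) = (21188 + 17844) - 153 = 39032 - 153 = 38879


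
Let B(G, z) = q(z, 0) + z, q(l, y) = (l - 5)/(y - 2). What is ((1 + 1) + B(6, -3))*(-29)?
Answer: -87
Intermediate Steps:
q(l, y) = (-5 + l)/(-2 + y)
B(G, z) = 5/2 + z/2 (B(G, z) = (-5 + z)/(-2 + 0) + z = (-5 + z)/(-2) + z = -(-5 + z)/2 + z = (5/2 - z/2) + z = 5/2 + z/2)
((1 + 1) + B(6, -3))*(-29) = ((1 + 1) + (5/2 + (½)*(-3)))*(-29) = (2 + (5/2 - 3/2))*(-29) = (2 + 1)*(-29) = 3*(-29) = -87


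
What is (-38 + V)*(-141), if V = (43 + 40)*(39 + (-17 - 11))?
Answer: -123375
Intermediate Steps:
V = 913 (V = 83*(39 - 28) = 83*11 = 913)
(-38 + V)*(-141) = (-38 + 913)*(-141) = 875*(-141) = -123375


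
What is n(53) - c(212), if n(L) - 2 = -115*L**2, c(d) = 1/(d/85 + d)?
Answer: -5889537741/18232 ≈ -3.2303e+5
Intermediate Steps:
c(d) = 85/(86*d) (c(d) = 1/(d*(1/85) + d) = 1/(d/85 + d) = 1/(86*d/85) = 85/(86*d))
n(L) = 2 - 115*L**2
n(53) - c(212) = (2 - 115*53**2) - 85/(86*212) = (2 - 115*2809) - 85/(86*212) = (2 - 323035) - 1*85/18232 = -323033 - 85/18232 = -5889537741/18232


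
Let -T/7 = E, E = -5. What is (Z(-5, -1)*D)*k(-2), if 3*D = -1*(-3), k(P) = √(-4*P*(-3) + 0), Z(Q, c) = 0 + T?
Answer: 70*I*√6 ≈ 171.46*I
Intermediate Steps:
T = 35 (T = -7*(-5) = 35)
Z(Q, c) = 35 (Z(Q, c) = 0 + 35 = 35)
k(P) = 2*√3*√P (k(P) = √(12*P + 0) = √(12*P) = 2*√3*√P)
D = 1 (D = (-1*(-3))/3 = (⅓)*3 = 1)
(Z(-5, -1)*D)*k(-2) = (35*1)*(2*√3*√(-2)) = 35*(2*√3*(I*√2)) = 35*(2*I*√6) = 70*I*√6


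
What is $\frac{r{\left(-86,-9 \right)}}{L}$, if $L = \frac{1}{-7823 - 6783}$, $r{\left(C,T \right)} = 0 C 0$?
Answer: $0$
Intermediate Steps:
$r{\left(C,T \right)} = 0$ ($r{\left(C,T \right)} = 0 \cdot 0 = 0$)
$L = - \frac{1}{14606}$ ($L = \frac{1}{-14606} = - \frac{1}{14606} \approx -6.8465 \cdot 10^{-5}$)
$\frac{r{\left(-86,-9 \right)}}{L} = \frac{0}{- \frac{1}{14606}} = 0 \left(-14606\right) = 0$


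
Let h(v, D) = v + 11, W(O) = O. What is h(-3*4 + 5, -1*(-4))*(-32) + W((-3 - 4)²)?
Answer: -79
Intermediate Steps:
h(v, D) = 11 + v
h(-3*4 + 5, -1*(-4))*(-32) + W((-3 - 4)²) = (11 + (-3*4 + 5))*(-32) + (-3 - 4)² = (11 + (-12 + 5))*(-32) + (-7)² = (11 - 7)*(-32) + 49 = 4*(-32) + 49 = -128 + 49 = -79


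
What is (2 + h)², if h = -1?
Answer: 1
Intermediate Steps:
(2 + h)² = (2 - 1)² = 1² = 1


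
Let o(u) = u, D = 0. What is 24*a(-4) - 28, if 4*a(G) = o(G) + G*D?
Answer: -52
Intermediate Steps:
a(G) = G/4 (a(G) = (G + G*0)/4 = (G + 0)/4 = G/4)
24*a(-4) - 28 = 24*((¼)*(-4)) - 28 = 24*(-1) - 28 = -24 - 28 = -52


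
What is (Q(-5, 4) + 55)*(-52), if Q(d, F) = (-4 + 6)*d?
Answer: -2340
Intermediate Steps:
Q(d, F) = 2*d
(Q(-5, 4) + 55)*(-52) = (2*(-5) + 55)*(-52) = (-10 + 55)*(-52) = 45*(-52) = -2340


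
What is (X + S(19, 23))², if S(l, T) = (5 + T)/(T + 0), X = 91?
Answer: 4498641/529 ≈ 8504.0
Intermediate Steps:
S(l, T) = (5 + T)/T
(X + S(19, 23))² = (91 + (5 + 23)/23)² = (91 + (1/23)*28)² = (91 + 28/23)² = (2121/23)² = 4498641/529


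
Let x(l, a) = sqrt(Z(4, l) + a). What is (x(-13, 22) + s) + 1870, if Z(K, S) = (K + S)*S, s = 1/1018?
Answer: 1903661/1018 + sqrt(139) ≈ 1881.8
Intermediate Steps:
s = 1/1018 ≈ 0.00098232
Z(K, S) = S*(K + S)
x(l, a) = sqrt(a + l*(4 + l)) (x(l, a) = sqrt(l*(4 + l) + a) = sqrt(a + l*(4 + l)))
(x(-13, 22) + s) + 1870 = (sqrt(22 - 13*(4 - 13)) + 1/1018) + 1870 = (sqrt(22 - 13*(-9)) + 1/1018) + 1870 = (sqrt(22 + 117) + 1/1018) + 1870 = (sqrt(139) + 1/1018) + 1870 = (1/1018 + sqrt(139)) + 1870 = 1903661/1018 + sqrt(139)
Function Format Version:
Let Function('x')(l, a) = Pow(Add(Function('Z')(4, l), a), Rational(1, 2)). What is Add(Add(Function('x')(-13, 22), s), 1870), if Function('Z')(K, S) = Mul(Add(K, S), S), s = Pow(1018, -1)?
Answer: Add(Rational(1903661, 1018), Pow(139, Rational(1, 2))) ≈ 1881.8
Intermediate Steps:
s = Rational(1, 1018) ≈ 0.00098232
Function('Z')(K, S) = Mul(S, Add(K, S))
Function('x')(l, a) = Pow(Add(a, Mul(l, Add(4, l))), Rational(1, 2)) (Function('x')(l, a) = Pow(Add(Mul(l, Add(4, l)), a), Rational(1, 2)) = Pow(Add(a, Mul(l, Add(4, l))), Rational(1, 2)))
Add(Add(Function('x')(-13, 22), s), 1870) = Add(Add(Pow(Add(22, Mul(-13, Add(4, -13))), Rational(1, 2)), Rational(1, 1018)), 1870) = Add(Add(Pow(Add(22, Mul(-13, -9)), Rational(1, 2)), Rational(1, 1018)), 1870) = Add(Add(Pow(Add(22, 117), Rational(1, 2)), Rational(1, 1018)), 1870) = Add(Add(Pow(139, Rational(1, 2)), Rational(1, 1018)), 1870) = Add(Add(Rational(1, 1018), Pow(139, Rational(1, 2))), 1870) = Add(Rational(1903661, 1018), Pow(139, Rational(1, 2)))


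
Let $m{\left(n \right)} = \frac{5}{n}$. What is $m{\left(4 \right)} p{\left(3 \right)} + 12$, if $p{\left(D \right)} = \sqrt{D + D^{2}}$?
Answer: $12 + \frac{5 \sqrt{3}}{2} \approx 16.33$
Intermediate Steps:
$m{\left(4 \right)} p{\left(3 \right)} + 12 = \frac{5}{4} \sqrt{3 \left(1 + 3\right)} + 12 = 5 \cdot \frac{1}{4} \sqrt{3 \cdot 4} + 12 = \frac{5 \sqrt{12}}{4} + 12 = \frac{5 \cdot 2 \sqrt{3}}{4} + 12 = \frac{5 \sqrt{3}}{2} + 12 = 12 + \frac{5 \sqrt{3}}{2}$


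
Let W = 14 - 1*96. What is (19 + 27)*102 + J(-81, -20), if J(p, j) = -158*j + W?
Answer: 7770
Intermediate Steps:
W = -82 (W = 14 - 96 = -82)
J(p, j) = -82 - 158*j (J(p, j) = -158*j - 82 = -82 - 158*j)
(19 + 27)*102 + J(-81, -20) = (19 + 27)*102 + (-82 - 158*(-20)) = 46*102 + (-82 + 3160) = 4692 + 3078 = 7770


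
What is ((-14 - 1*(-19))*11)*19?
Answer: 1045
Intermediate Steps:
((-14 - 1*(-19))*11)*19 = ((-14 + 19)*11)*19 = (5*11)*19 = 55*19 = 1045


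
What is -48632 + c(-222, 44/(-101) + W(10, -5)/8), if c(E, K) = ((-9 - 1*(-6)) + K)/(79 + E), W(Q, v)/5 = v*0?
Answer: -702391629/14443 ≈ -48632.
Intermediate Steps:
W(Q, v) = 0 (W(Q, v) = 5*(v*0) = 5*0 = 0)
c(E, K) = (-3 + K)/(79 + E) (c(E, K) = ((-9 + 6) + K)/(79 + E) = (-3 + K)/(79 + E))
-48632 + c(-222, 44/(-101) + W(10, -5)/8) = -48632 + (-3 + (44/(-101) + 0/8))/(79 - 222) = -48632 + (-3 + (44*(-1/101) + 0*(⅛)))/(-143) = -48632 - (-3 + (-44/101 + 0))/143 = -48632 - (-3 - 44/101)/143 = -48632 - 1/143*(-347/101) = -48632 + 347/14443 = -702391629/14443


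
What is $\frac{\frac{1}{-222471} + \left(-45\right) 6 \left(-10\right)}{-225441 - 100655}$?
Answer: $- \frac{600671699}{72546903216} \approx -0.0082798$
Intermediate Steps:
$\frac{\frac{1}{-222471} + \left(-45\right) 6 \left(-10\right)}{-225441 - 100655} = \frac{- \frac{1}{222471} - -2700}{-326096} = \left(- \frac{1}{222471} + 2700\right) \left(- \frac{1}{326096}\right) = \frac{600671699}{222471} \left(- \frac{1}{326096}\right) = - \frac{600671699}{72546903216}$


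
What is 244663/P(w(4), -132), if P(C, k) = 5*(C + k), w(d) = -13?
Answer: -244663/725 ≈ -337.47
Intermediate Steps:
P(C, k) = 5*C + 5*k
244663/P(w(4), -132) = 244663/(5*(-13) + 5*(-132)) = 244663/(-65 - 660) = 244663/(-725) = 244663*(-1/725) = -244663/725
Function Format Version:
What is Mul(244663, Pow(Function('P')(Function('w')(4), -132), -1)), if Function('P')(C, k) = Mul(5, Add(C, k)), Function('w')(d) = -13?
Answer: Rational(-244663, 725) ≈ -337.47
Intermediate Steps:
Function('P')(C, k) = Add(Mul(5, C), Mul(5, k))
Mul(244663, Pow(Function('P')(Function('w')(4), -132), -1)) = Mul(244663, Pow(Add(Mul(5, -13), Mul(5, -132)), -1)) = Mul(244663, Pow(Add(-65, -660), -1)) = Mul(244663, Pow(-725, -1)) = Mul(244663, Rational(-1, 725)) = Rational(-244663, 725)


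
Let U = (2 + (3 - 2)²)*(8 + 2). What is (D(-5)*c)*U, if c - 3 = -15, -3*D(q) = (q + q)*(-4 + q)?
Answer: 10800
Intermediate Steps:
D(q) = -2*q*(-4 + q)/3 (D(q) = -(q + q)*(-4 + q)/3 = -2*q*(-4 + q)/3)
U = 30 (U = (2 + 1²)*10 = (2 + 1)*10 = 3*10 = 30)
c = -12 (c = 3 - 15 = -12)
(D(-5)*c)*U = (((⅔)*(-5)*(4 - 1*(-5)))*(-12))*30 = (((⅔)*(-5)*(4 + 5))*(-12))*30 = (((⅔)*(-5)*9)*(-12))*30 = -30*(-12)*30 = 360*30 = 10800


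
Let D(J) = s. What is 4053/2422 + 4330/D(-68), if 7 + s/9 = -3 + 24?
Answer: 785567/21798 ≈ 36.039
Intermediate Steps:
s = 126 (s = -63 + 9*(-3 + 24) = -63 + 9*21 = -63 + 189 = 126)
D(J) = 126
4053/2422 + 4330/D(-68) = 4053/2422 + 4330/126 = 4053*(1/2422) + 4330*(1/126) = 579/346 + 2165/63 = 785567/21798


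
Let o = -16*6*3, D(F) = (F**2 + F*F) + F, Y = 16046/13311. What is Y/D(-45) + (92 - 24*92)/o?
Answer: 3133604323/426484440 ≈ 7.3475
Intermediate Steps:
Y = 16046/13311 (Y = 16046*(1/13311) = 16046/13311 ≈ 1.2055)
D(F) = F + 2*F**2 (D(F) = (F**2 + F**2) + F = 2*F**2 + F = F + 2*F**2)
o = -288 (o = -96*3 = -288)
Y/D(-45) + (92 - 24*92)/o = 16046/(13311*((-45*(1 + 2*(-45))))) + (92 - 24*92)/(-288) = 16046/(13311*((-45*(1 - 90)))) + (92 - 2208)*(-1/288) = 16046/(13311*((-45*(-89)))) - 2116*(-1/288) = (16046/13311)/4005 + 529/72 = (16046/13311)*(1/4005) + 529/72 = 16046/53310555 + 529/72 = 3133604323/426484440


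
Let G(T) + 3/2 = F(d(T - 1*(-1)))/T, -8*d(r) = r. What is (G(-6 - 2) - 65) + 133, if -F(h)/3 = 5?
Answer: 547/8 ≈ 68.375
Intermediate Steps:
d(r) = -r/8
F(h) = -15 (F(h) = -3*5 = -15)
G(T) = -3/2 - 15/T
(G(-6 - 2) - 65) + 133 = ((-3/2 - 15/(-6 - 2)) - 65) + 133 = ((-3/2 - 15/(-8)) - 65) + 133 = ((-3/2 - 15*(-⅛)) - 65) + 133 = ((-3/2 + 15/8) - 65) + 133 = (3/8 - 65) + 133 = -517/8 + 133 = 547/8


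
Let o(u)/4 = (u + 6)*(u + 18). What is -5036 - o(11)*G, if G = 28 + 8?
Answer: -76028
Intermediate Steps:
o(u) = 4*(6 + u)*(18 + u) (o(u) = 4*((u + 6)*(u + 18)) = 4*((6 + u)*(18 + u)) = 4*(6 + u)*(18 + u))
G = 36
-5036 - o(11)*G = -5036 - (432 + 4*11² + 96*11)*36 = -5036 - (432 + 4*121 + 1056)*36 = -5036 - (432 + 484 + 1056)*36 = -5036 - 1972*36 = -5036 - 1*70992 = -5036 - 70992 = -76028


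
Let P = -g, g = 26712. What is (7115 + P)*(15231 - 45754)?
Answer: 598159231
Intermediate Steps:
P = -26712 (P = -1*26712 = -26712)
(7115 + P)*(15231 - 45754) = (7115 - 26712)*(15231 - 45754) = -19597*(-30523) = 598159231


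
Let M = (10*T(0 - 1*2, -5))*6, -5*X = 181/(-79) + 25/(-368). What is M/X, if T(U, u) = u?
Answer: -14536000/22861 ≈ -635.84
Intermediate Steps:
X = 68583/145360 (X = -(181/(-79) + 25/(-368))/5 = -(181*(-1/79) + 25*(-1/368))/5 = -(-181/79 - 25/368)/5 = -⅕*(-68583/29072) = 68583/145360 ≈ 0.47181)
M = -300 (M = (10*(-5))*6 = -50*6 = -300)
M/X = -300/68583/145360 = -300*145360/68583 = -14536000/22861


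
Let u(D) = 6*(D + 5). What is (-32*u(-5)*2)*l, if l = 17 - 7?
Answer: 0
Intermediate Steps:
l = 10
u(D) = 30 + 6*D (u(D) = 6*(5 + D) = 30 + 6*D)
(-32*u(-5)*2)*l = -32*(30 + 6*(-5))*2*10 = -32*(30 - 30)*2*10 = -0*2*10 = -32*0*10 = 0*10 = 0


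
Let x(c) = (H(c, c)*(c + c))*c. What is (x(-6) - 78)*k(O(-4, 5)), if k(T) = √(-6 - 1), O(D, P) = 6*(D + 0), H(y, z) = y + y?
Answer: -942*I*√7 ≈ -2492.3*I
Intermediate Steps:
H(y, z) = 2*y
x(c) = 4*c³ (x(c) = ((2*c)*(c + c))*c = ((2*c)*(2*c))*c = (4*c²)*c = 4*c³)
O(D, P) = 6*D
k(T) = I*√7 (k(T) = √(-7) = I*√7)
(x(-6) - 78)*k(O(-4, 5)) = (4*(-6)³ - 78)*(I*√7) = (4*(-216) - 78)*(I*√7) = (-864 - 78)*(I*√7) = -942*I*√7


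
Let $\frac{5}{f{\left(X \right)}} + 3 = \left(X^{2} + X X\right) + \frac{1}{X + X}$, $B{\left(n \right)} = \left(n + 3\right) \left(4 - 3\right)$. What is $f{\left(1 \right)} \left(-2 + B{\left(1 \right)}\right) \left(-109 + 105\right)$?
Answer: $80$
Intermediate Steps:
$B{\left(n \right)} = 3 + n$ ($B{\left(n \right)} = \left(3 + n\right) 1 = 3 + n$)
$f{\left(X \right)} = \frac{5}{-3 + \frac{1}{2 X} + 2 X^{2}}$ ($f{\left(X \right)} = \frac{5}{-3 + \left(\left(X^{2} + X X\right) + \frac{1}{X + X}\right)} = \frac{5}{-3 + \left(\left(X^{2} + X^{2}\right) + \frac{1}{2 X}\right)} = \frac{5}{-3 + \left(2 X^{2} + \frac{1}{2 X}\right)} = \frac{5}{-3 + \left(\frac{1}{2 X} + 2 X^{2}\right)} = \frac{5}{-3 + \frac{1}{2 X} + 2 X^{2}}$)
$f{\left(1 \right)} \left(-2 + B{\left(1 \right)}\right) \left(-109 + 105\right) = 10 \cdot 1 \frac{1}{1 - 6 + 4 \cdot 1^{3}} \left(-2 + \left(3 + 1\right)\right) \left(-109 + 105\right) = 10 \cdot 1 \frac{1}{1 - 6 + 4 \cdot 1} \left(-2 + 4\right) \left(-4\right) = 10 \cdot 1 \frac{1}{1 - 6 + 4} \cdot 2 \left(-4\right) = 10 \cdot 1 \frac{1}{-1} \cdot 2 \left(-4\right) = 10 \cdot 1 \left(-1\right) 2 \left(-4\right) = \left(-10\right) 2 \left(-4\right) = \left(-20\right) \left(-4\right) = 80$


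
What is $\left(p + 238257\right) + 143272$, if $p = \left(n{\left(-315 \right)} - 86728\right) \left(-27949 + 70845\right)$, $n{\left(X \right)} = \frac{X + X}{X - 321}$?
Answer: $- \frac{197152594187}{53} \approx -3.7199 \cdot 10^{9}$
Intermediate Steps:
$n{\left(X \right)} = \frac{2 X}{-321 + X}$
$p = - \frac{197172815224}{53}$ ($p = \left(2 \left(-315\right) \frac{1}{-321 - 315} - 86728\right) \left(-27949 + 70845\right) = \left(2 \left(-315\right) \frac{1}{-636} - 86728\right) 42896 = \left(2 \left(-315\right) \left(- \frac{1}{636}\right) - 86728\right) 42896 = \left(\frac{105}{106} - 86728\right) 42896 = \left(- \frac{9193063}{106}\right) 42896 = - \frac{197172815224}{53} \approx -3.7202 \cdot 10^{9}$)
$\left(p + 238257\right) + 143272 = \left(- \frac{197172815224}{53} + 238257\right) + 143272 = - \frac{197160187603}{53} + 143272 = - \frac{197152594187}{53}$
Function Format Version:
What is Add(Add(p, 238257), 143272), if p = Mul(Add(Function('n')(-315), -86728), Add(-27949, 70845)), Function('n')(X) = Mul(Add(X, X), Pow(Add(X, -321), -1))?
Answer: Rational(-197152594187, 53) ≈ -3.7199e+9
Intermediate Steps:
Function('n')(X) = Mul(2, X, Pow(Add(-321, X), -1)) (Function('n')(X) = Mul(Mul(2, X), Pow(Add(-321, X), -1)) = Mul(2, X, Pow(Add(-321, X), -1)))
p = Rational(-197172815224, 53) (p = Mul(Add(Mul(2, -315, Pow(Add(-321, -315), -1)), -86728), Add(-27949, 70845)) = Mul(Add(Mul(2, -315, Pow(-636, -1)), -86728), 42896) = Mul(Add(Mul(2, -315, Rational(-1, 636)), -86728), 42896) = Mul(Add(Rational(105, 106), -86728), 42896) = Mul(Rational(-9193063, 106), 42896) = Rational(-197172815224, 53) ≈ -3.7202e+9)
Add(Add(p, 238257), 143272) = Add(Add(Rational(-197172815224, 53), 238257), 143272) = Add(Rational(-197160187603, 53), 143272) = Rational(-197152594187, 53)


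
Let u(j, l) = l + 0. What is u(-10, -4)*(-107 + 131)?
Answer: -96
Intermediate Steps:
u(j, l) = l
u(-10, -4)*(-107 + 131) = -4*(-107 + 131) = -4*24 = -96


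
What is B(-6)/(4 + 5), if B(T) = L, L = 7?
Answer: 7/9 ≈ 0.77778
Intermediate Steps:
B(T) = 7
B(-6)/(4 + 5) = 7/(4 + 5) = 7/9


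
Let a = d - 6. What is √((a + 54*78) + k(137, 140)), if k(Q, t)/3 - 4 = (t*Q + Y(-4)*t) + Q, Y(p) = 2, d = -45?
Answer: 6*√1749 ≈ 250.93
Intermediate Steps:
a = -51 (a = -45 - 6 = -51)
k(Q, t) = 12 + 3*Q + 6*t + 3*Q*t (k(Q, t) = 12 + 3*((t*Q + 2*t) + Q) = 12 + 3*((Q*t + 2*t) + Q) = 12 + 3*((2*t + Q*t) + Q) = 12 + 3*(Q + 2*t + Q*t) = 12 + (3*Q + 6*t + 3*Q*t) = 12 + 3*Q + 6*t + 3*Q*t)
√((a + 54*78) + k(137, 140)) = √((-51 + 54*78) + (12 + 3*137 + 6*140 + 3*137*140)) = √((-51 + 4212) + (12 + 411 + 840 + 57540)) = √(4161 + 58803) = √62964 = 6*√1749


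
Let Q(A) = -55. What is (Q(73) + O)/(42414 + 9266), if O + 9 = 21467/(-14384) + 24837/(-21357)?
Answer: -6825489253/5292016289280 ≈ -0.0012898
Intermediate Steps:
O = -1193505973/102399696 (O = -9 + (21467/(-14384) + 24837/(-21357)) = -9 + (21467*(-1/14384) + 24837*(-1/21357)) = -9 + (-21467/14384 - 8279/7119) = -9 - 271908709/102399696 = -1193505973/102399696 ≈ -11.655)
(Q(73) + O)/(42414 + 9266) = (-55 - 1193505973/102399696)/(42414 + 9266) = -6825489253/102399696/51680 = -6825489253/102399696*1/51680 = -6825489253/5292016289280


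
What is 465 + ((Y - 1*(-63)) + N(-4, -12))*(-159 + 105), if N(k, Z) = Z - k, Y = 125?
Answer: -9255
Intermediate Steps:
465 + ((Y - 1*(-63)) + N(-4, -12))*(-159 + 105) = 465 + ((125 - 1*(-63)) + (-12 - 1*(-4)))*(-159 + 105) = 465 + ((125 + 63) + (-12 + 4))*(-54) = 465 + (188 - 8)*(-54) = 465 + 180*(-54) = 465 - 9720 = -9255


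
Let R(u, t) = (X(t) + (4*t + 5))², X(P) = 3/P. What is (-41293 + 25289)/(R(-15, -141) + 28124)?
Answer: -8838209/188112248 ≈ -0.046984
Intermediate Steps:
R(u, t) = (5 + 3/t + 4*t)² (R(u, t) = (3/t + (4*t + 5))² = (3/t + (5 + 4*t))² = (5 + 3/t + 4*t)²)
(-41293 + 25289)/(R(-15, -141) + 28124) = (-41293 + 25289)/((3 - 141*(5 + 4*(-141)))²/(-141)² + 28124) = -16004/((3 - 141*(5 - 564))²/19881 + 28124) = -16004/((3 - 141*(-559))²/19881 + 28124) = -16004/((3 + 78819)²/19881 + 28124) = -16004/((1/19881)*78822² + 28124) = -16004/((1/19881)*6212907684 + 28124) = -16004/(690323076/2209 + 28124) = -16004/752448992/2209 = -16004*2209/752448992 = -8838209/188112248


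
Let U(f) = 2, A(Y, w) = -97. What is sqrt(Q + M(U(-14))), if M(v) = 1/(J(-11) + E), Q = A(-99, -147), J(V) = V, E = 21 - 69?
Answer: 6*I*sqrt(9381)/59 ≈ 9.8497*I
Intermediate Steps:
E = -48
Q = -97
M(v) = -1/59 (M(v) = 1/(-11 - 48) = 1/(-59) = -1/59)
sqrt(Q + M(U(-14))) = sqrt(-97 - 1/59) = sqrt(-5724/59) = 6*I*sqrt(9381)/59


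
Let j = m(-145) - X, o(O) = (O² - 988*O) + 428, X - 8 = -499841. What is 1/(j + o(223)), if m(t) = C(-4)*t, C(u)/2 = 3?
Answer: 1/328796 ≈ 3.0414e-6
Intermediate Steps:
X = -499833 (X = 8 - 499841 = -499833)
C(u) = 6 (C(u) = 2*3 = 6)
m(t) = 6*t
o(O) = 428 + O² - 988*O
j = 498963 (j = 6*(-145) - 1*(-499833) = -870 + 499833 = 498963)
1/(j + o(223)) = 1/(498963 + (428 + 223² - 988*223)) = 1/(498963 + (428 + 49729 - 220324)) = 1/(498963 - 170167) = 1/328796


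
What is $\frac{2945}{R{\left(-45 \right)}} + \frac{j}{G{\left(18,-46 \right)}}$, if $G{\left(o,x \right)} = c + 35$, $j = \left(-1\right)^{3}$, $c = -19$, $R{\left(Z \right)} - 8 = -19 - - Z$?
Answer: $- \frac{5897}{112} \approx -52.652$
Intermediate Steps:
$R{\left(Z \right)} = -11 + Z$ ($R{\left(Z \right)} = 8 - \left(19 - Z\right) = 8 + \left(-19 + Z\right) = -11 + Z$)
$j = -1$
$G{\left(o,x \right)} = 16$ ($G{\left(o,x \right)} = -19 + 35 = 16$)
$\frac{2945}{R{\left(-45 \right)}} + \frac{j}{G{\left(18,-46 \right)}} = \frac{2945}{-11 - 45} - \frac{1}{16} = \frac{2945}{-56} - \frac{1}{16} = 2945 \left(- \frac{1}{56}\right) - \frac{1}{16} = - \frac{2945}{56} - \frac{1}{16} = - \frac{5897}{112}$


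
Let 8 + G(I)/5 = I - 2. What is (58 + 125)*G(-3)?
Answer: -11895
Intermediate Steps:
G(I) = -50 + 5*I (G(I) = -40 + 5*(I - 2) = -40 + 5*(-2 + I) = -40 + (-10 + 5*I) = -50 + 5*I)
(58 + 125)*G(-3) = (58 + 125)*(-50 + 5*(-3)) = 183*(-50 - 15) = 183*(-65) = -11895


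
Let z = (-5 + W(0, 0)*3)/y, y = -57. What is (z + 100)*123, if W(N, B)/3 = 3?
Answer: 232798/19 ≈ 12253.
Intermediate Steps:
W(N, B) = 9 (W(N, B) = 3*3 = 9)
z = -22/57 (z = (-5 + 9*3)/(-57) = (-5 + 27)*(-1/57) = 22*(-1/57) = -22/57 ≈ -0.38596)
(z + 100)*123 = (-22/57 + 100)*123 = (5678/57)*123 = 232798/19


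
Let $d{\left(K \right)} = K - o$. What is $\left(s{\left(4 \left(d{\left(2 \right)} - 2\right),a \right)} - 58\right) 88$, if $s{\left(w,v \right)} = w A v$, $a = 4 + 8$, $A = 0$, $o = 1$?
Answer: $-5104$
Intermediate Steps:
$d{\left(K \right)} = -1 + K$ ($d{\left(K \right)} = K - 1 = -1 + K$)
$a = 12$
$s{\left(w,v \right)} = 0$ ($s{\left(w,v \right)} = w 0 v = 0 v = 0$)
$\left(s{\left(4 \left(d{\left(2 \right)} - 2\right),a \right)} - 58\right) 88 = \left(0 - 58\right) 88 = \left(-58\right) 88 = -5104$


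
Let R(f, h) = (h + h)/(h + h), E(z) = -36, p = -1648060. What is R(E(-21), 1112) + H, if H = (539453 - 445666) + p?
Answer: -1554272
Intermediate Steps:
R(f, h) = 1 (R(f, h) = (2*h)/((2*h)) = (2*h)*(1/(2*h)) = 1)
H = -1554273 (H = (539453 - 445666) - 1648060 = 93787 - 1648060 = -1554273)
R(E(-21), 1112) + H = 1 - 1554273 = -1554272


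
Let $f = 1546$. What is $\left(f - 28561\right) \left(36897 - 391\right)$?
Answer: $-986209590$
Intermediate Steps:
$\left(f - 28561\right) \left(36897 - 391\right) = \left(1546 - 28561\right) \left(36897 - 391\right) = - 27015 \left(36897 + \left(-18909 + 18518\right)\right) = - 27015 \left(36897 - 391\right) = \left(-27015\right) 36506 = -986209590$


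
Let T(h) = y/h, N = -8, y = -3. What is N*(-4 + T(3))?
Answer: 40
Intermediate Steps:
T(h) = -3/h
N*(-4 + T(3)) = -8*(-4 - 3/3) = -8*(-4 - 3*1/3) = -8*(-4 - 1) = -8*(-5) = 40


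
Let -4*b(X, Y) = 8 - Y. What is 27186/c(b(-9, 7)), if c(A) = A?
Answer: -108744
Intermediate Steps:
b(X, Y) = -2 + Y/4 (b(X, Y) = -(8 - Y)/4 = -2 + Y/4)
27186/c(b(-9, 7)) = 27186/(-2 + (1/4)*7) = 27186/(-2 + 7/4) = 27186/(-1/4) = 27186*(-4) = -108744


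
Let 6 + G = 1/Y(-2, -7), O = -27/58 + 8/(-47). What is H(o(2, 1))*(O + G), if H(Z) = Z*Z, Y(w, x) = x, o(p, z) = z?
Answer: -129349/19082 ≈ -6.7786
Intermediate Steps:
O = -1733/2726 (O = -27*1/58 + 8*(-1/47) = -27/58 - 8/47 = -1733/2726 ≈ -0.63573)
H(Z) = Z**2
G = -43/7 (G = -6 + 1/(-7) = -6 - 1/7 = -43/7 ≈ -6.1429)
H(o(2, 1))*(O + G) = 1**2*(-1733/2726 - 43/7) = 1*(-129349/19082) = -129349/19082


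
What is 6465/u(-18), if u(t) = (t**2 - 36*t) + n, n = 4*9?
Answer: 2155/336 ≈ 6.4137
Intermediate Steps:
n = 36
u(t) = 36 + t**2 - 36*t (u(t) = (t**2 - 36*t) + 36 = 36 + t**2 - 36*t)
6465/u(-18) = 6465/(36 + (-18)**2 - 36*(-18)) = 6465/(36 + 324 + 648) = 6465/1008 = 6465*(1/1008) = 2155/336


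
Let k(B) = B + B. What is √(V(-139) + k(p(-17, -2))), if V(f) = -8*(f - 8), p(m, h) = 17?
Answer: 11*√10 ≈ 34.785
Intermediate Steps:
k(B) = 2*B
V(f) = 64 - 8*f (V(f) = -8*(-8 + f) = 64 - 8*f)
√(V(-139) + k(p(-17, -2))) = √((64 - 8*(-139)) + 2*17) = √((64 + 1112) + 34) = √(1176 + 34) = √1210 = 11*√10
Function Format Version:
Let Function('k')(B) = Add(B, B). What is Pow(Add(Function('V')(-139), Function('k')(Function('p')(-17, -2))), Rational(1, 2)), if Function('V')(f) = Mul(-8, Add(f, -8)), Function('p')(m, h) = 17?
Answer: Mul(11, Pow(10, Rational(1, 2))) ≈ 34.785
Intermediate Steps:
Function('k')(B) = Mul(2, B)
Function('V')(f) = Add(64, Mul(-8, f)) (Function('V')(f) = Mul(-8, Add(-8, f)) = Add(64, Mul(-8, f)))
Pow(Add(Function('V')(-139), Function('k')(Function('p')(-17, -2))), Rational(1, 2)) = Pow(Add(Add(64, Mul(-8, -139)), Mul(2, 17)), Rational(1, 2)) = Pow(Add(Add(64, 1112), 34), Rational(1, 2)) = Pow(Add(1176, 34), Rational(1, 2)) = Pow(1210, Rational(1, 2)) = Mul(11, Pow(10, Rational(1, 2)))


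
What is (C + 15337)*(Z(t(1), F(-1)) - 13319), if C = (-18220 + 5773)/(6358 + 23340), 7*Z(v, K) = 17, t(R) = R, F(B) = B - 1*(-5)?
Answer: -21228349027632/103943 ≈ -2.0423e+8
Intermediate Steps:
F(B) = 5 + B (F(B) = B + 5 = 5 + B)
Z(v, K) = 17/7 (Z(v, K) = (1/7)*17 = 17/7)
C = -12447/29698 ≈ -0.41912
(C + 15337)*(Z(t(1), F(-1)) - 13319) = (-12447/29698 + 15337)*(17/7 - 13319) = (455465779/29698)*(-93216/7) = -21228349027632/103943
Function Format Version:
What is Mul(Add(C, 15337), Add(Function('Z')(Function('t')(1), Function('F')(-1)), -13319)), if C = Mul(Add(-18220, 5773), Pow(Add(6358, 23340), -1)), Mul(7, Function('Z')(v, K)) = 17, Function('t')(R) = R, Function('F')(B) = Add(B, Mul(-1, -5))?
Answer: Rational(-21228349027632, 103943) ≈ -2.0423e+8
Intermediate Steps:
Function('F')(B) = Add(5, B) (Function('F')(B) = Add(B, 5) = Add(5, B))
Function('Z')(v, K) = Rational(17, 7) (Function('Z')(v, K) = Mul(Rational(1, 7), 17) = Rational(17, 7))
C = Rational(-12447, 29698) (C = Mul(-12447, Pow(29698, -1)) = Mul(-12447, Rational(1, 29698)) = Rational(-12447, 29698) ≈ -0.41912)
Mul(Add(C, 15337), Add(Function('Z')(Function('t')(1), Function('F')(-1)), -13319)) = Mul(Add(Rational(-12447, 29698), 15337), Add(Rational(17, 7), -13319)) = Mul(Rational(455465779, 29698), Rational(-93216, 7)) = Rational(-21228349027632, 103943)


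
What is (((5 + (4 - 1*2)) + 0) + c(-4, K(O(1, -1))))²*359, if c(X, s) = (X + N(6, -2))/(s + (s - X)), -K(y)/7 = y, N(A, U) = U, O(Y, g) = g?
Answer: 143600/9 ≈ 15956.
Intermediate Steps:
K(y) = -7*y
c(X, s) = (-2 + X)/(-X + 2*s) (c(X, s) = (X - 2)/(s + (s - X)) = (-2 + X)/(-X + 2*s))
(((5 + (4 - 1*2)) + 0) + c(-4, K(O(1, -1))))²*359 = (((5 + (4 - 1*2)) + 0) + (2 - 1*(-4))/(-4 - (-14)*(-1)))²*359 = (((5 + (4 - 2)) + 0) + (2 + 4)/(-4 - 2*7))²*359 = (((5 + 2) + 0) + 6/(-4 - 14))²*359 = ((7 + 0) + 6/(-18))²*359 = (7 - 1/18*6)²*359 = (7 - ⅓)²*359 = (20/3)²*359 = (400/9)*359 = 143600/9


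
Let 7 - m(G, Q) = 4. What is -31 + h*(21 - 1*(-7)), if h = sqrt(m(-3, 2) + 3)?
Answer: -31 + 28*sqrt(6) ≈ 37.586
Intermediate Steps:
m(G, Q) = 3 (m(G, Q) = 7 - 1*4 = 7 - 4 = 3)
h = sqrt(6) (h = sqrt(3 + 3) = sqrt(6) ≈ 2.4495)
-31 + h*(21 - 1*(-7)) = -31 + sqrt(6)*(21 - 1*(-7)) = -31 + sqrt(6)*(21 + 7) = -31 + sqrt(6)*28 = -31 + 28*sqrt(6)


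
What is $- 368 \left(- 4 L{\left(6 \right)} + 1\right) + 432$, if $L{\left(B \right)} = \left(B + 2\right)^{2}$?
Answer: $94272$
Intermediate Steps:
$L{\left(B \right)} = \left(2 + B\right)^{2}$
$- 368 \left(- 4 L{\left(6 \right)} + 1\right) + 432 = - 368 \left(- 4 \left(2 + 6\right)^{2} + 1\right) + 432 = - 368 \left(- 4 \cdot 8^{2} + 1\right) + 432 = - 368 \left(\left(-4\right) 64 + 1\right) + 432 = - 368 \left(-256 + 1\right) + 432 = \left(-368\right) \left(-255\right) + 432 = 93840 + 432 = 94272$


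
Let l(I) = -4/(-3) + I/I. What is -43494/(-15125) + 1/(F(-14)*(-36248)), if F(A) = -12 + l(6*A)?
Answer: 4156417293/1445389000 ≈ 2.8756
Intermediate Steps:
l(I) = 7/3 (l(I) = -4*(-⅓) + 1 = 4/3 + 1 = 7/3)
F(A) = -29/3 (F(A) = -12 + 7/3 = -29/3)
-43494/(-15125) + 1/(F(-14)*(-36248)) = -43494/(-15125) + 1/(-29/3*(-36248)) = -43494*(-1/15125) - 3/29*(-1/36248) = 3954/1375 + 3/1051192 = 4156417293/1445389000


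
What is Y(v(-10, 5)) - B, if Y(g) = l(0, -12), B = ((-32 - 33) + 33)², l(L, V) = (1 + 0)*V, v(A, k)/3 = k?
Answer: -1036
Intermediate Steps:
v(A, k) = 3*k
l(L, V) = V (l(L, V) = 1*V = V)
B = 1024 (B = (-65 + 33)² = (-32)² = 1024)
Y(g) = -12
Y(v(-10, 5)) - B = -12 - 1*1024 = -12 - 1024 = -1036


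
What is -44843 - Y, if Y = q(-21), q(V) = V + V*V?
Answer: -45263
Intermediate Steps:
q(V) = V + V²
Y = 420 (Y = -21*(1 - 21) = -21*(-20) = 420)
-44843 - Y = -44843 - 1*420 = -44843 - 420 = -45263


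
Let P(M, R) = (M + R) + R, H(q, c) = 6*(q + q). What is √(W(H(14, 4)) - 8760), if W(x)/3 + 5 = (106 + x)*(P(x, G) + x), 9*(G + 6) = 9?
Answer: √259197 ≈ 509.11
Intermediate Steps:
G = -5 (G = -6 + (⅑)*9 = -6 + 1 = -5)
H(q, c) = 12*q (H(q, c) = 6*(2*q) = 12*q)
P(M, R) = M + 2*R
W(x) = -15 + 3*(-10 + 2*x)*(106 + x) (W(x) = -15 + 3*((106 + x)*((x + 2*(-5)) + x)) = -15 + 3*((106 + x)*((x - 10) + x)) = -15 + 3*((106 + x)*((-10 + x) + x)) = -15 + 3*((106 + x)*(-10 + 2*x)) = -15 + 3*((-10 + 2*x)*(106 + x)) = -15 + 3*(-10 + 2*x)*(106 + x))
√(W(H(14, 4)) - 8760) = √((-3195 + 6*(12*14)² + 606*(12*14)) - 8760) = √((-3195 + 6*168² + 606*168) - 8760) = √((-3195 + 6*28224 + 101808) - 8760) = √((-3195 + 169344 + 101808) - 8760) = √(267957 - 8760) = √259197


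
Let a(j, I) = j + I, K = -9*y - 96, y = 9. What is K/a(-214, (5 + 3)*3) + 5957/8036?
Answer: 182443/109060 ≈ 1.6729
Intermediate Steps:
K = -177 (K = -9*9 - 96 = -81 - 96 = -177)
a(j, I) = I + j
K/a(-214, (5 + 3)*3) + 5957/8036 = -177/((5 + 3)*3 - 214) + 5957/8036 = -177/(8*3 - 214) + 5957*(1/8036) = -177/(24 - 214) + 851/1148 = -177/(-190) + 851/1148 = -177*(-1/190) + 851/1148 = 177/190 + 851/1148 = 182443/109060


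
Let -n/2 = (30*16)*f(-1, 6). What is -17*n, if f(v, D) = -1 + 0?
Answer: -16320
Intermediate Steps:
f(v, D) = -1
n = 960 (n = -2*30*16*(-1) = -960*(-1) = -2*(-480) = 960)
-17*n = -17*960 = -16320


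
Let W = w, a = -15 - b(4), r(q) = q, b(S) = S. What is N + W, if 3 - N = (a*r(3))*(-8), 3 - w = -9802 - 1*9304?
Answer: 18656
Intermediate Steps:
w = 19109 (w = 3 - (-9802 - 1*9304) = 3 - (-9802 - 9304) = 3 - 1*(-19106) = 3 + 19106 = 19109)
a = -19 (a = -15 - 1*4 = -15 - 4 = -19)
W = 19109
N = -453 (N = 3 - (-19*3)*(-8) = 3 - (-57)*(-8) = 3 - 1*456 = 3 - 456 = -453)
N + W = -453 + 19109 = 18656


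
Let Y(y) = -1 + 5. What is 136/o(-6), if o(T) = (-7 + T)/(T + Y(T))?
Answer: 272/13 ≈ 20.923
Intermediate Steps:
Y(y) = 4
o(T) = (-7 + T)/(4 + T) (o(T) = (-7 + T)/(T + 4) = (-7 + T)/(4 + T))
136/o(-6) = 136/(((-7 - 6)/(4 - 6))) = 136/((-13/(-2))) = 136/((-1/2*(-13))) = 136/(13/2) = 136*(2/13) = 272/13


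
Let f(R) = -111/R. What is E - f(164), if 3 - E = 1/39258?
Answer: 11836205/3219156 ≈ 3.6768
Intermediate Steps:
E = 117773/39258 (E = 3 - 1/39258 = 117773/39258 ≈ 3.0000)
E - f(164) = 117773/39258 - (-111)/164 = 117773/39258 - 1*(-111/164) = 117773/39258 + 111/164 = 11836205/3219156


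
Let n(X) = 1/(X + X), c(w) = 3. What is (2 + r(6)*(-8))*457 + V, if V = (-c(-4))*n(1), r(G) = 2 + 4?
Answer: -42047/2 ≈ -21024.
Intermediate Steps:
n(X) = 1/(2*X)
r(G) = 6
V = -3/2 (V = (-1*3)*((1/2)/1) = -3/2 ≈ -1.5000)
(2 + r(6)*(-8))*457 + V = (2 + 6*(-8))*457 - 3/2 = (2 - 48)*457 - 3/2 = -46*457 - 3/2 = -21022 - 3/2 = -42047/2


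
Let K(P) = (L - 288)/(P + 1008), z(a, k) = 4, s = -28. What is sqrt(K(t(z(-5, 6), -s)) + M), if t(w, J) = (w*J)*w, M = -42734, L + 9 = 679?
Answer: I*sqrt(5662049302)/364 ≈ 206.72*I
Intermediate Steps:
L = 670 (L = -9 + 679 = 670)
t(w, J) = J*w**2 (t(w, J) = (J*w)*w = J*w**2)
K(P) = 382/(1008 + P) (K(P) = (670 - 288)/(P + 1008) = 382/(1008 + P))
sqrt(K(t(z(-5, 6), -s)) + M) = sqrt(382/(1008 - 1*(-28)*4**2) - 42734) = sqrt(382/(1008 + 28*16) - 42734) = sqrt(382/(1008 + 448) - 42734) = sqrt(382/1456 - 42734) = sqrt(382*(1/1456) - 42734) = sqrt(191/728 - 42734) = sqrt(-31110161/728) = I*sqrt(5662049302)/364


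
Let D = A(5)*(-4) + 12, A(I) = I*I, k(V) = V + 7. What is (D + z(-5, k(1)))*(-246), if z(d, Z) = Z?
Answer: 19680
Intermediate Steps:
k(V) = 7 + V
A(I) = I**2
D = -88 (D = 5**2*(-4) + 12 = 25*(-4) + 12 = -100 + 12 = -88)
(D + z(-5, k(1)))*(-246) = (-88 + (7 + 1))*(-246) = (-88 + 8)*(-246) = -80*(-246) = 19680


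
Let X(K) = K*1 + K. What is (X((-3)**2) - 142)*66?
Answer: -8184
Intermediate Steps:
X(K) = 2*K (X(K) = K + K = 2*K)
(X((-3)**2) - 142)*66 = (2*(-3)**2 - 142)*66 = (2*9 - 142)*66 = (18 - 142)*66 = -124*66 = -8184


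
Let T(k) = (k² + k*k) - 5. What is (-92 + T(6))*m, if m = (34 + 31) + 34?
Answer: -2475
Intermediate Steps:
m = 99 (m = 65 + 34 = 99)
T(k) = -5 + 2*k² (T(k) = (k² + k²) - 5 = 2*k² - 5 = -5 + 2*k²)
(-92 + T(6))*m = (-92 + (-5 + 2*6²))*99 = (-92 + (-5 + 2*36))*99 = (-92 + (-5 + 72))*99 = (-92 + 67)*99 = -25*99 = -2475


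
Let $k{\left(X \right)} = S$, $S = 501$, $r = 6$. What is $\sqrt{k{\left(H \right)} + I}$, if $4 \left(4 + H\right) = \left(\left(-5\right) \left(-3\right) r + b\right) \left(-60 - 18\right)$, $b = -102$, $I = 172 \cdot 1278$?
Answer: $\sqrt{220317} \approx 469.38$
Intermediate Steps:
$I = 219816$
$H = 230$ ($H = -4 + \frac{\left(\left(-5\right) \left(-3\right) 6 - 102\right) \left(-60 - 18\right)}{4} = -4 + \frac{\left(15 \cdot 6 - 102\right) \left(-78\right)}{4} = -4 + \frac{\left(90 - 102\right) \left(-78\right)}{4} = -4 + \frac{\left(-12\right) \left(-78\right)}{4} = -4 + \frac{1}{4} \cdot 936 = -4 + 234 = 230$)
$k{\left(X \right)} = 501$
$\sqrt{k{\left(H \right)} + I} = \sqrt{501 + 219816} = \sqrt{220317}$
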